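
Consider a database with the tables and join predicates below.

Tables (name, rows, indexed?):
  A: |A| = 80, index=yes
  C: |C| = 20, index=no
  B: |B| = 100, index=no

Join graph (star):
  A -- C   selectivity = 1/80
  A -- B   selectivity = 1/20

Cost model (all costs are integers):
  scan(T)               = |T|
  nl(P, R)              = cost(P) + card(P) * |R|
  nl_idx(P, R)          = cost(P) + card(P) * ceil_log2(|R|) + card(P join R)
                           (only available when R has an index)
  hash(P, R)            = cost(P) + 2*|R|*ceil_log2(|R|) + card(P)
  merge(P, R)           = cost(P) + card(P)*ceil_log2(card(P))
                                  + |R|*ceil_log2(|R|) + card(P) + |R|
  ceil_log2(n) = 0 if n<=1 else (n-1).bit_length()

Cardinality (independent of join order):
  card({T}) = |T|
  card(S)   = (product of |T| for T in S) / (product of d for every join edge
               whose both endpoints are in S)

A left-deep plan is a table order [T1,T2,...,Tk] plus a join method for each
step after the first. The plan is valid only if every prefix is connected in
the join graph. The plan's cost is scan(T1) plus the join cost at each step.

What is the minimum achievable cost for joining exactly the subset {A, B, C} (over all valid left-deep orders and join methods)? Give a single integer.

1100

Selinger DP over subsets of {A,B,C}:
  {A}: scan cost=80, card=80
  {C}: scan cost=20, card=20
  {B}: scan cost=100, card=100
  {AC}: card=20; try (A,nl_idx)→180, (C,hash)→360, (A,merge)→780, (C,merge)→840, (A,hash)→1160, (A,nl)→1620 …(+1); best=180 via (A,nl_idx)
  {AB}: card=400; try (A,nl_idx)→1200, (A,hash)→1320, (B,merge)→1520, (A,merge)→1540, (B,hash)→1560, (B,nl)→8080 …(+1); best=1200 via (A,nl_idx)
  {ABC}: card=100; try (B,merge)→1100, (B,hash)→1600, (C,hash)→1800, (B,nl)→2180, (C,merge)→5320, (C,nl)→9200; best=1100 via (B,merge)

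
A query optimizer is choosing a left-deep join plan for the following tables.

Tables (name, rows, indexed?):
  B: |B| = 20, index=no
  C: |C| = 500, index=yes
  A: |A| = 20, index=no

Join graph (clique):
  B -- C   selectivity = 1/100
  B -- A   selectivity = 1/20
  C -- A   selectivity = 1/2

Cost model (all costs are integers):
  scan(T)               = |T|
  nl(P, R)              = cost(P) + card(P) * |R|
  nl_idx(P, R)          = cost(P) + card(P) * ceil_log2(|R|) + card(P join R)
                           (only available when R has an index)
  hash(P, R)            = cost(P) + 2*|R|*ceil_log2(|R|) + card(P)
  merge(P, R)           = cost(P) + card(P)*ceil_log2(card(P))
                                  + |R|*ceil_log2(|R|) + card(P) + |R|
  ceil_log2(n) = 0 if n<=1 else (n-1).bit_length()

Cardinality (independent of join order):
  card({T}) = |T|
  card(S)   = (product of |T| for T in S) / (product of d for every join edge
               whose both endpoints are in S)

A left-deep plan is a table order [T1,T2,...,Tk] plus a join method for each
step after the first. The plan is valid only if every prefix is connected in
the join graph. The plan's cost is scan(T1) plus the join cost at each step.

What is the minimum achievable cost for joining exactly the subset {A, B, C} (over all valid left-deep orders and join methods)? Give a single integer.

Selinger DP over subsets of {A,B,C}:
  {B}: scan cost=20, card=20
  {C}: scan cost=500, card=500
  {A}: scan cost=20, card=20
  {BC}: card=100; try (C,nl_idx)→300, (B,hash)→1200, (C,merge)→5140, (B,merge)→5620, (C,hash)→9040, (C,nl)→10020 …(+1); best=300 via (C,nl_idx)
  {AB}: card=20; try (B,hash)→240, (A,hash)→240, (B,merge)→260, (A,merge)→260, (B,nl)→420, (A,nl)→420; best=240 via (B,hash)
  {AC}: card=5000; try (A,hash)→1200, (C,merge)→5140, (C,nl_idx)→5200, (A,merge)→5620, (C,hash)→9040, (C,nl)→10020 …(+1); best=1200 via (A,hash)
  {ABC}: card=50; try (C,nl_idx)→470, (A,hash)→600, (A,merge)→1220, (A,nl)→2300, (C,merge)→5360, (B,hash)→6400 …(+4); best=470 via (C,nl_idx)

470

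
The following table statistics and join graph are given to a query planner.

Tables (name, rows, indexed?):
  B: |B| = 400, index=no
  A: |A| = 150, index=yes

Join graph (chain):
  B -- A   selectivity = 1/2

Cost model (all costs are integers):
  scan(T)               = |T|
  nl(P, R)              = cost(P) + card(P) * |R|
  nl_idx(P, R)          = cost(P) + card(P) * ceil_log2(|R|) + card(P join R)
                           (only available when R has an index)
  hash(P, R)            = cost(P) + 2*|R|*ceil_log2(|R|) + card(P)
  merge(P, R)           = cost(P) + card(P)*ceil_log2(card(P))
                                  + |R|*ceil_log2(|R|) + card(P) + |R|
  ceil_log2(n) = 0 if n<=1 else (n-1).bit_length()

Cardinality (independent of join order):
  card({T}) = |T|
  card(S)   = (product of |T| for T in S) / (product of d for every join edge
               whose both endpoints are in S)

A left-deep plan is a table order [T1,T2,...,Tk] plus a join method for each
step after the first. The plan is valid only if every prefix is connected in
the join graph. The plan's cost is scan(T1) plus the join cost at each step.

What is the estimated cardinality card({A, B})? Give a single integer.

Tables in S: A(150), B(400)
Edges inside S: B-A(d=2)
numerator = 150 * 400 = 60000
denominator = 2 = 2
card(S) = 60000 / 2 = 30000

30000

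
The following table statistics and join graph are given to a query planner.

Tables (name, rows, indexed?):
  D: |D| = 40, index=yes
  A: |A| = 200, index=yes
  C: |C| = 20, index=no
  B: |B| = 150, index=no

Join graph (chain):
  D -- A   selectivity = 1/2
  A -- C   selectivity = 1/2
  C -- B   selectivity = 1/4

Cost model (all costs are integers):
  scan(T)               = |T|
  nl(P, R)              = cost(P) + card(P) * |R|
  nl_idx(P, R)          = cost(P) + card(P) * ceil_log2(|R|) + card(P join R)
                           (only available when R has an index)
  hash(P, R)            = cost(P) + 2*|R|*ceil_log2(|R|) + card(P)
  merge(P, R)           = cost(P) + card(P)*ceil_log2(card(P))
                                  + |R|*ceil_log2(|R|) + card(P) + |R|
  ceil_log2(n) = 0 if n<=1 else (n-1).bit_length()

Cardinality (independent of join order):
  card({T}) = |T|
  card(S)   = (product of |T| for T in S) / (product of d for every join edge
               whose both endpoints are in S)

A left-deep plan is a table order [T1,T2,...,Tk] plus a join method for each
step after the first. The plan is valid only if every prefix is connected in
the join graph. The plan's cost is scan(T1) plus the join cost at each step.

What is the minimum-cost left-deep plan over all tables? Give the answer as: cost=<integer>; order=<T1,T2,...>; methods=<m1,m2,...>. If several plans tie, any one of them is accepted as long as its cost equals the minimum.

Selinger DP (subsets sized 1..n):
  {D}: scan cost=40, card=40
  {A}: scan cost=200, card=200
  {C}: scan cost=20, card=20
  {B}: scan cost=150, card=150
  {AD}: card=4000; try (D,hash)→880, (A,merge)→2120, (D,merge)→2280, (A,hash)→3280, (A,nl_idx)→4360, (D,nl_idx)→5400 …(+2); best=880 via (D,hash)
  {AC}: card=2000; try (C,hash)→600, (A,merge)→1940, (C,merge)→2120, (A,nl_idx)→2180, (A,hash)→3240, (A,nl)→4020 …(+1); best=600 via (C,hash)
  {BC}: card=750; try (C,hash)→500, (B,merge)→1490, (C,merge)→1620, (B,hash)→2440, (B,nl)→3020, (C,nl)→3150; best=500 via (C,hash)
  {ACD}: card=40000; try (D,hash)→3080, (C,hash)→5080, (D,merge)→24880, (D,nl_idx)→52600, (C,merge)→53000, (D,nl)→80600 …(+1); best=3080 via (D,hash)
  {ABC}: card=75000; try (A,hash)→4450, (B,hash)→5000, (A,merge)→10550, (B,merge)→25950, (A,nl_idx)→81500, (A,nl)→150500 …(+1); best=4450 via (A,hash)
  {ABCD}: card=1500000; try (B,hash)→45480, (D,hash)→79930, (B,merge)→684430, (D,merge)→1354730, (D,nl_idx)→1954450, (D,nl)→3004450 …(+1); best=45480 via (B,hash)

cost=45480; order=A,C,D,B; methods=hash,hash,hash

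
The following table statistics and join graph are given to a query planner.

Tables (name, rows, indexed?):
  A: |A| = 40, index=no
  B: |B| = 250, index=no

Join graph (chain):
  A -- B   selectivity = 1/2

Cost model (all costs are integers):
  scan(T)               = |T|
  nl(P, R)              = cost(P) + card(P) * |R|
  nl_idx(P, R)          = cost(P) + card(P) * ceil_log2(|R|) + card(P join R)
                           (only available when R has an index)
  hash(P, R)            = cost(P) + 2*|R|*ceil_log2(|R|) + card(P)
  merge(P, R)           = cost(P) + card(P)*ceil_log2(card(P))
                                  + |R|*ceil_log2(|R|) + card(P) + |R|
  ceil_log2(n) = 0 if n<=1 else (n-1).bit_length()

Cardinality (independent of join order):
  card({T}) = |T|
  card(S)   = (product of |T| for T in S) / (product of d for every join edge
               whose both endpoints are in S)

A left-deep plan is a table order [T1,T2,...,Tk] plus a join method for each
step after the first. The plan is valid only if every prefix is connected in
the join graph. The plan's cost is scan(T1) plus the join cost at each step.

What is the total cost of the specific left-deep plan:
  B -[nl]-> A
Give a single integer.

step 1: scan B: cost=250, card=250
step 2: join A via nl
    card(P join A) = 250*40/(2) = 5000
    cost = 250 + 250*40 = 10250

10250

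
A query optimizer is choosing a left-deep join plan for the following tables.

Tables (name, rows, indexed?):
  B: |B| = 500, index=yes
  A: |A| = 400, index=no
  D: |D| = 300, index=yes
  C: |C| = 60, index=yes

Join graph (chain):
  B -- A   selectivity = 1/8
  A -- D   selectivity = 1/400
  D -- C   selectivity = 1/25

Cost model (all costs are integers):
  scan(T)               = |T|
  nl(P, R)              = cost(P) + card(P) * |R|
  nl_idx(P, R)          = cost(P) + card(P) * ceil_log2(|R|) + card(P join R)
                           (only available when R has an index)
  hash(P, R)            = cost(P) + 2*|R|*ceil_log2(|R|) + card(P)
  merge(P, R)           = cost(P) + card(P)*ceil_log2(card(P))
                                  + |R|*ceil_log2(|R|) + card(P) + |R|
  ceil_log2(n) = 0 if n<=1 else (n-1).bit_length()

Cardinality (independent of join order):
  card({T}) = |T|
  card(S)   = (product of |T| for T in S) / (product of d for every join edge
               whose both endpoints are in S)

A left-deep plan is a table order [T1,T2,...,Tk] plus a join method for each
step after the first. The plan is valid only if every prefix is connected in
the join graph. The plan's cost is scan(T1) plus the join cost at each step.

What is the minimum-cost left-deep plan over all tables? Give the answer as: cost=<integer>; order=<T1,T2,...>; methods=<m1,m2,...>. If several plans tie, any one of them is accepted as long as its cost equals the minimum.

Selinger DP (subsets sized 1..n):
  {B}: scan cost=500, card=500
  {A}: scan cost=400, card=400
  {D}: scan cost=300, card=300
  {C}: scan cost=60, card=60
  {AB}: card=25000; try (A,hash)→8200, (B,merge)→9400, (A,merge)→9500, (B,hash)→9800, (B,nl_idx)→29000, (B,nl)→200400 …(+1); best=8200 via (A,hash)
  {AD}: card=300; try (D,nl_idx)→4300, (D,hash)→6200, (A,merge)→7300, (D,merge)→7400, (A,hash)→7800, (A,nl)→120300 …(+1); best=4300 via (D,nl_idx)
  {CD}: card=720; try (D,nl_idx)→1320, (C,hash)→1320, (C,nl_idx)→2820, (D,merge)→3480, (C,merge)→3720, (D,hash)→5520 …(+2); best=1320 via (D,nl_idx)
  {ABD}: card=18750; try (B,merge)→12300, (B,hash)→13600, (B,nl_idx)→25750, (D,hash)→38600, (B,nl)→154300, (D,nl_idx)→251950 …(+2); best=12300 via (B,merge)
  {ACD}: card=720; try (C,hash)→5320, (C,nl_idx)→6820, (C,merge)→7720, (A,hash)→9240, (A,merge)→13240, (C,nl)→22300 …(+1); best=5320 via (C,hash)
  {ABCD}: card=45000; try (B,hash)→15040, (B,merge)→18240, (C,hash)→31770, (B,nl_idx)→56800, (C,nl_idx)→169800, (C,merge)→312720 …(+2); best=15040 via (B,hash)

cost=15040; order=A,D,C,B; methods=nl_idx,hash,hash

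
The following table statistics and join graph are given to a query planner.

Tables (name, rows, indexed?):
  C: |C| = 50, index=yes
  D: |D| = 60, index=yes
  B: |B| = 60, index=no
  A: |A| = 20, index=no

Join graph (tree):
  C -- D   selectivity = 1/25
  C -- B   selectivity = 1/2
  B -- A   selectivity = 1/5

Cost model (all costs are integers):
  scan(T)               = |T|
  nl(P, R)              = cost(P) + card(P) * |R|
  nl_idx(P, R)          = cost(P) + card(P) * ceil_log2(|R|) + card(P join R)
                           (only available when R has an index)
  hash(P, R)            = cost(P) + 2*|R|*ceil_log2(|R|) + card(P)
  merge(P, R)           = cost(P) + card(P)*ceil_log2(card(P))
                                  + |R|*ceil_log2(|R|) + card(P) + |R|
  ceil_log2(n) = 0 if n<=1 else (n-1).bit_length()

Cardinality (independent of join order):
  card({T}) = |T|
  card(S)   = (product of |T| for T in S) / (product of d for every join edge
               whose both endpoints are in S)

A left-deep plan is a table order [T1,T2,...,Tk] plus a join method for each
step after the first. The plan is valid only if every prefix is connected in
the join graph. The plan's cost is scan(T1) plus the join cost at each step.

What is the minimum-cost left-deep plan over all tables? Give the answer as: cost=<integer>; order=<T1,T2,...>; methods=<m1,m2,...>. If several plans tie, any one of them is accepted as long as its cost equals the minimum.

cost=5110; order=C,D,B,A; methods=nl_idx,hash,hash

Selinger DP (subsets sized 1..n):
  {C}: scan cost=50, card=50
  {D}: scan cost=60, card=60
  {B}: scan cost=60, card=60
  {A}: scan cost=20, card=20
  {CD}: card=120; try (D,nl_idx)→470, (C,nl_idx)→540, (C,hash)→720, (D,hash)→820, (D,merge)→820, (C,merge)→830 …(+2); best=470 via (D,nl_idx)
  {BC}: card=1500; try (C,hash)→720, (B,hash)→820, (B,merge)→820, (C,merge)→830, (C,nl_idx)→1920, (B,nl)→3050 …(+1); best=720 via (C,hash)
  {AB}: card=240; try (A,hash)→320, (B,merge)→560, (A,merge)→600, (B,hash)→760, (B,nl)→1220, (A,nl)→1260; best=320 via (A,hash)
  {BCD}: card=3600; try (B,hash)→1310, (B,merge)→1850, (D,hash)→2940, (B,nl)→7670, (D,nl_idx)→13320, (D,merge)→19140 …(+1); best=1310 via (B,hash)
  {ABC}: card=6000; try (C,hash)→1160, (A,hash)→2420, (C,merge)→2830, (C,nl_idx)→7760, (C,nl)→12320, (A,merge)→18840 …(+1); best=1160 via (C,hash)
  {ABCD}: card=14400; try (A,hash)→5110, (D,hash)→7880, (A,merge)→48230, (D,nl_idx)→51560, (A,nl)→73310, (D,merge)→85580 …(+1); best=5110 via (A,hash)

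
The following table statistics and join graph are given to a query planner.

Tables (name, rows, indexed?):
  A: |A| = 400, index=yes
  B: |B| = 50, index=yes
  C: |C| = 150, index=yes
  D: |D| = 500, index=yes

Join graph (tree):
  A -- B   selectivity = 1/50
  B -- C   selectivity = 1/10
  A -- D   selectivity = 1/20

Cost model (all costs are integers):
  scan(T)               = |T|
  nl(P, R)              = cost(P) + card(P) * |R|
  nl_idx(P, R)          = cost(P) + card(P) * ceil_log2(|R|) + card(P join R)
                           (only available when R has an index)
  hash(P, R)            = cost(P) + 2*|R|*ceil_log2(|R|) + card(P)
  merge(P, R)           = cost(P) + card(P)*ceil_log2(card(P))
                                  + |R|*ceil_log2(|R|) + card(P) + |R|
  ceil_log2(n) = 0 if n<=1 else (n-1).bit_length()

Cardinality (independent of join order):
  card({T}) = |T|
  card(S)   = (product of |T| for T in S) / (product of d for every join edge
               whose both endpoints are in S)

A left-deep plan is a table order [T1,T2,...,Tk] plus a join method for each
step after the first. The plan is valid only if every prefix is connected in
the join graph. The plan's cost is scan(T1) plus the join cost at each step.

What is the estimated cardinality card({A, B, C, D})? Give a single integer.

150000

Tables in S: A(400), B(50), C(150), D(500)
Edges inside S: A-B(d=50), B-C(d=10), A-D(d=20)
numerator = 400 * 50 * 150 * 500 = 1500000000
denominator = 50 * 10 * 20 = 10000
card(S) = 1500000000 / 10000 = 150000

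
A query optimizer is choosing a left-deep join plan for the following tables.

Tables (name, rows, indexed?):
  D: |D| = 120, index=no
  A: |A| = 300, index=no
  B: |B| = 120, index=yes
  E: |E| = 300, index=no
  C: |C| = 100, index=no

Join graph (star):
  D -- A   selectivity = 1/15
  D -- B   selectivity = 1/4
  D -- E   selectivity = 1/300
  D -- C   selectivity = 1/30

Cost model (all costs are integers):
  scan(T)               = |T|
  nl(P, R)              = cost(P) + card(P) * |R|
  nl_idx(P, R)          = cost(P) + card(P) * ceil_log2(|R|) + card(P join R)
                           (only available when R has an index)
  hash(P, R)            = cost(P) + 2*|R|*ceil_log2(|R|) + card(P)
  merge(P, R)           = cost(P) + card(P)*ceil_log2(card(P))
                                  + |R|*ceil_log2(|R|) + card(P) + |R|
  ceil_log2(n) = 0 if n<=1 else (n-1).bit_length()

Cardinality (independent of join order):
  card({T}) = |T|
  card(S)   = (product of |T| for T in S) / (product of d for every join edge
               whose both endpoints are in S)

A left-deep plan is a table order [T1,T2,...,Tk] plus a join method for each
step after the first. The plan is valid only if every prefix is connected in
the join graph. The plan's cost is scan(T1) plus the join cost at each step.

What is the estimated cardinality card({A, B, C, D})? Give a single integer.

240000

Tables in S: A(300), B(120), C(100), D(120)
Edges inside S: D-A(d=15), D-B(d=4), D-C(d=30)
numerator = 300 * 120 * 100 * 120 = 432000000
denominator = 15 * 4 * 30 = 1800
card(S) = 432000000 / 1800 = 240000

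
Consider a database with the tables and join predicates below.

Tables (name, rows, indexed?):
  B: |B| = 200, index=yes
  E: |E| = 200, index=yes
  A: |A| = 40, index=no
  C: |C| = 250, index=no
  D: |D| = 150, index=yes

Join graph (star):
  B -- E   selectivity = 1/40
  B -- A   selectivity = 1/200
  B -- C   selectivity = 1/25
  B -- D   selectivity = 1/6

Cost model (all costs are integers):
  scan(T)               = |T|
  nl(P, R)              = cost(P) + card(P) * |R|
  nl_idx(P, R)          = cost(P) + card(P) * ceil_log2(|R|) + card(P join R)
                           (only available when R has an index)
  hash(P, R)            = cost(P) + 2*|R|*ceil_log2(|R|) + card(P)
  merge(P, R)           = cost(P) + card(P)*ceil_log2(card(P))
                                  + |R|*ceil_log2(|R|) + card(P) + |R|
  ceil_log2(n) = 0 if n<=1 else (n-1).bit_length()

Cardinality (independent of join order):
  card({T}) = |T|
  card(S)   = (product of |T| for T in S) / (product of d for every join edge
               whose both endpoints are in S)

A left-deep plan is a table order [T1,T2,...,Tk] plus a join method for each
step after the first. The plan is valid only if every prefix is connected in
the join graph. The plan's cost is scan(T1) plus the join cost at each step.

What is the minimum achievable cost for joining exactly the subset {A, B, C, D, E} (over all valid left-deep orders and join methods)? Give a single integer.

Selinger DP over subsets of {A,B,C,D,E}:
  {B}: scan cost=200, card=200
  {E}: scan cost=200, card=200
  {A}: scan cost=40, card=40
  {C}: scan cost=250, card=250
  {D}: scan cost=150, card=150
  {BE}: card=1000; try (E,nl_idx)→2800, (B,nl_idx)→2800, (E,hash)→3600, (B,hash)→3600, (E,merge)→3800, (B,merge)→3800 …(+2); best=2800 via (E,nl_idx)
  {AB}: card=40; try (B,nl_idx)→400, (A,hash)→880, (B,merge)→2120, (A,merge)→2280, (B,hash)→3280, (B,nl)→8040 …(+1); best=400 via (B,nl_idx)
  {BC}: card=2000; try (B,hash)→3700, (C,merge)→4250, (B,nl_idx)→4250, (B,merge)→4300, (C,hash)→4400, (C,nl)→50200 …(+1); best=3700 via (B,hash)
  {BD}: card=5000; try (D,hash)→2800, (B,merge)→3300, (D,merge)→3350, (B,hash)→3500, (B,nl_idx)→6350, (D,nl_idx)→6800 …(+2); best=2800 via (D,hash)
  {ABE}: card=200; try (E,nl_idx)→920, (E,merge)→2480, (E,hash)→3640, (A,hash)→4280, (E,nl)→8400, (A,merge)→14080 …(+1); best=920 via (E,nl_idx)
  {BCE}: card=10000; try (C,hash)→7800, (E,hash)→8900, (C,merge)→16050, (E,merge)→29500, (E,nl_idx)→29700, (C,nl)→252800 …(+1); best=7800 via (C,hash)
  {BDE}: card=25000; try (D,hash)→6200, (E,hash)→11000, (D,merge)→15150, (D,nl_idx)→35800, (E,nl_idx)→67800, (E,merge)→74600 …(+2); best=6200 via (D,hash)
  {ABC}: card=400; try (C,merge)→2930, (C,hash)→4440, (A,hash)→6180, (C,nl)→10400, (A,merge)→27980, (A,nl)→83700; best=2930 via (C,merge)
  {ABD}: card=1000; try (D,nl_idx)→1720, (D,merge)→2030, (D,hash)→2840, (D,nl)→6400, (A,hash)→8280, (A,merge)→73080 …(+1); best=1720 via (D,nl_idx)
  {BCD}: card=50000; try (D,hash)→8100, (C,hash)→11800, (D,merge)→29050, (D,nl_idx)→69700, (C,merge)→75050, (D,nl)→303700 …(+1); best=8100 via (D,hash)
  {ABCE}: card=2000; try (C,merge)→4970, (C,hash)→5120, (E,hash)→6530, (E,nl_idx)→8130, (E,merge)→8730, (A,hash)→18280 …(+4); best=4970 via (C,merge)
  {ABDE}: card=5000; try (D,hash)→3520, (D,merge)→4070, (E,hash)→5920, (D,nl_idx)→7520, (E,merge)→14520, (E,nl_idx)→14720 …(+5); best=3520 via (D,hash)
  {BCDE}: card=250000; try (D,hash)→20200, (C,hash)→35200, (E,hash)→61300, (D,merge)→159150, (D,nl_idx)→337800, (C,merge)→408450 …(+5); best=20200 via (D,hash)
  {ABCD}: card=10000; try (D,hash)→5730, (C,hash)→6720, (D,merge)→8280, (C,merge)→14970, (D,nl_idx)→16130, (A,hash)→58580 …(+4); best=5730 via (D,hash)
  {ABCDE}: card=50000; try (D,hash)→9370, (C,hash)→12520, (E,hash)→18930, (D,merge)→30320, (D,nl_idx)→70970, (C,merge)→75770 …(+8); best=9370 via (D,hash)

9370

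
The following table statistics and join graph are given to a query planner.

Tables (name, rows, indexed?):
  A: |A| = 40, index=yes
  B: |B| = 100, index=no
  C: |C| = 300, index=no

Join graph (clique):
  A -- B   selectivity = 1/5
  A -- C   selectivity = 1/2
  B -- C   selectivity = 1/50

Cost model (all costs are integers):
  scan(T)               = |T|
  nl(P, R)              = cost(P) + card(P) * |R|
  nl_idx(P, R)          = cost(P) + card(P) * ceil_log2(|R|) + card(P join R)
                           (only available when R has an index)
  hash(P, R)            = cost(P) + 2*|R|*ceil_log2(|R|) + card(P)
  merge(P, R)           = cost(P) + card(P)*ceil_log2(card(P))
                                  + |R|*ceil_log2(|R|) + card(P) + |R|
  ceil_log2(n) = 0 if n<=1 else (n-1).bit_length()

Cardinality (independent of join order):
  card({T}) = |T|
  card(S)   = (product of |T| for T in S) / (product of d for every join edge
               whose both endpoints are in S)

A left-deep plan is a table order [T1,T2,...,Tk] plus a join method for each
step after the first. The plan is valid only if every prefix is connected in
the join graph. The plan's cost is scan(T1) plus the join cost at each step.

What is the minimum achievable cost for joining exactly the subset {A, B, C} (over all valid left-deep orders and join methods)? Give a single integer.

3080

Selinger DP over subsets of {A,B,C}:
  {A}: scan cost=40, card=40
  {B}: scan cost=100, card=100
  {C}: scan cost=300, card=300
  {AB}: card=800; try (A,hash)→680, (B,merge)→1120, (A,merge)→1180, (B,hash)→1480, (A,nl_idx)→1500, (B,nl)→4040 …(+1); best=680 via (A,hash)
  {AC}: card=6000; try (A,hash)→1080, (C,merge)→3320, (A,merge)→3580, (C,hash)→5480, (A,nl_idx)→8100, (C,nl)→12040 …(+1); best=1080 via (A,hash)
  {BC}: card=600; try (B,hash)→2000, (C,merge)→3900, (B,merge)→4100, (C,hash)→5600, (C,nl)→30100, (B,nl)→30300; best=2000 via (B,hash)
  {ABC}: card=2400; try (A,hash)→3080, (C,hash)→6880, (A,nl_idx)→8000, (B,hash)→8480, (A,merge)→8880, (C,merge)→12480 …(+4); best=3080 via (A,hash)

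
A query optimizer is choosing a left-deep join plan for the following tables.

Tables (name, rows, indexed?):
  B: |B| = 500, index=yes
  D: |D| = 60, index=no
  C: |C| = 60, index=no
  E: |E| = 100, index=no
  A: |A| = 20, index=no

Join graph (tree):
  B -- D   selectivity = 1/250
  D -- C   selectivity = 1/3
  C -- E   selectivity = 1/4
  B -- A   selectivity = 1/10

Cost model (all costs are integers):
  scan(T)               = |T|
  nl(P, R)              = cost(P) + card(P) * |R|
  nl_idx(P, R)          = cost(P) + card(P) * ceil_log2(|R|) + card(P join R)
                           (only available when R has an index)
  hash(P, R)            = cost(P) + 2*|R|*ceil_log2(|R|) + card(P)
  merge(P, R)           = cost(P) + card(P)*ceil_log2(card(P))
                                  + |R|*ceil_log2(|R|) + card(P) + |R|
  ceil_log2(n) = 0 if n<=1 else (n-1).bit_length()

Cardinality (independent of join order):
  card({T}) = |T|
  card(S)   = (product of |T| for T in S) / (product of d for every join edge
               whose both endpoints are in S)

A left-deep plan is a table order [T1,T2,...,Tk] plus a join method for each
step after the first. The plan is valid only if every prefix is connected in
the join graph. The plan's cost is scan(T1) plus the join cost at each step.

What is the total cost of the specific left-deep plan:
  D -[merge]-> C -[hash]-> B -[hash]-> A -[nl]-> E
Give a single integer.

step 1: scan D: cost=60, card=60
step 2: join C via merge
    card(P join C) = 60*60/(3) = 1200
    cost = 60 + 60*6 + 60*6 + 60 + 60 = 900
step 3: join B via hash
    card(P join B) = 1200*500/(250) = 2400
    cost = 900 + 2*500*9 + 1200 = 11100
step 4: join A via hash
    card(P join A) = 2400*20/(10) = 4800
    cost = 11100 + 2*20*5 + 2400 = 13700
step 5: join E via nl
    card(P join E) = 4800*100/(4) = 120000
    cost = 13700 + 4800*100 = 493700

493700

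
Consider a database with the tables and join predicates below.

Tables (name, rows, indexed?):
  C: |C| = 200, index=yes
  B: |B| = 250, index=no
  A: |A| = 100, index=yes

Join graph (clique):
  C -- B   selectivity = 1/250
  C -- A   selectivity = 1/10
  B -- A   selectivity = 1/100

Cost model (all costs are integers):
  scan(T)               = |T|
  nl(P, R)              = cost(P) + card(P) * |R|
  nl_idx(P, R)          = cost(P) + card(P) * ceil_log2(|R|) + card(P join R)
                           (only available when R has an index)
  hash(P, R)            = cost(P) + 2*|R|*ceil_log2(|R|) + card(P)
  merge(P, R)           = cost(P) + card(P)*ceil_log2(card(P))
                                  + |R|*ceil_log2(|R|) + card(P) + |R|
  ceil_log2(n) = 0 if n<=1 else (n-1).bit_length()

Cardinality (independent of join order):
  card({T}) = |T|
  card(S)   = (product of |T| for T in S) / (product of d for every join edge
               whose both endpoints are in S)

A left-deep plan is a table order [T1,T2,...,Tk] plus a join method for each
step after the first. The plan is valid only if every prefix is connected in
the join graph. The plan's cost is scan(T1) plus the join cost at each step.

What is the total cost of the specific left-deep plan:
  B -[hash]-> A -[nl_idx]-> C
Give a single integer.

step 1: scan B: cost=250, card=250
step 2: join A via hash
    card(P join A) = 250*100/(100) = 250
    cost = 250 + 2*100*7 + 250 = 1900
step 3: join C via nl_idx
    card(P join C) = 250*200/(250*10) = 20
    cost = 1900 + 250*8 + 20 = 3920

3920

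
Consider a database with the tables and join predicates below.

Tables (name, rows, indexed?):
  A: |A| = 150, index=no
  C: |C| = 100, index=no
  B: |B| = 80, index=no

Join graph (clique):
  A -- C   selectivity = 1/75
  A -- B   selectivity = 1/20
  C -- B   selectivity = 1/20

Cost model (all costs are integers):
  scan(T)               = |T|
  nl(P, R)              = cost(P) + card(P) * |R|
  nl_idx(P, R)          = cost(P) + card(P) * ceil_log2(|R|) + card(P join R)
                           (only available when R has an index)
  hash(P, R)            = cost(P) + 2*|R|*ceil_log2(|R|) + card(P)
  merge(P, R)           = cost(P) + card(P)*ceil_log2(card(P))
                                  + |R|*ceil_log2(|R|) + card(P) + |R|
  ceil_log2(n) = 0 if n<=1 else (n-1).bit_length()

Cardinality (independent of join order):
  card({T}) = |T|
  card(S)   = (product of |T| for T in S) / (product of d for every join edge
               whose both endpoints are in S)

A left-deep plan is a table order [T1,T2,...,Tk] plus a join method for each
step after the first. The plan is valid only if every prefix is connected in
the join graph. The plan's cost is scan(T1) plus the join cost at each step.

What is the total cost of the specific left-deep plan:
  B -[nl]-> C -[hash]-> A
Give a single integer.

step 1: scan B: cost=80, card=80
step 2: join C via nl
    card(P join C) = 80*100/(20) = 400
    cost = 80 + 80*100 = 8080
step 3: join A via hash
    card(P join A) = 400*150/(75*20) = 40
    cost = 8080 + 2*150*8 + 400 = 10880

10880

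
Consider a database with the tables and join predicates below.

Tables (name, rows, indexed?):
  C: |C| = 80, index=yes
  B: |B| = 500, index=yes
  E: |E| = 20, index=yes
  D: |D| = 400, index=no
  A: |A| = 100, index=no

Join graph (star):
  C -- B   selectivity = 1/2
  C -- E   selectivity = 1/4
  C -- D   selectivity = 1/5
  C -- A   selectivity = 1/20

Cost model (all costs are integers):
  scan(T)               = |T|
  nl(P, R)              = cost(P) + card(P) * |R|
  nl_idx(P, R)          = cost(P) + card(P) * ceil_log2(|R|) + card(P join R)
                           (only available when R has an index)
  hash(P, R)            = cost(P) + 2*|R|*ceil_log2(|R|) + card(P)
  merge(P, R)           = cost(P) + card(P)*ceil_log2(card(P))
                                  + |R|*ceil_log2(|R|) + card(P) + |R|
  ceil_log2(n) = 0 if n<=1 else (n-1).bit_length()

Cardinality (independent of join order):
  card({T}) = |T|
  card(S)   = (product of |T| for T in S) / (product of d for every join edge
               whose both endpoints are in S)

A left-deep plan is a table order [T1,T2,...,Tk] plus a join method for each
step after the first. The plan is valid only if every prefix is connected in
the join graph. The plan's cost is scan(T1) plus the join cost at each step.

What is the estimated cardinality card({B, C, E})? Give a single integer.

100000

Tables in S: B(500), C(80), E(20)
Edges inside S: C-B(d=2), C-E(d=4)
numerator = 500 * 80 * 20 = 800000
denominator = 2 * 4 = 8
card(S) = 800000 / 8 = 100000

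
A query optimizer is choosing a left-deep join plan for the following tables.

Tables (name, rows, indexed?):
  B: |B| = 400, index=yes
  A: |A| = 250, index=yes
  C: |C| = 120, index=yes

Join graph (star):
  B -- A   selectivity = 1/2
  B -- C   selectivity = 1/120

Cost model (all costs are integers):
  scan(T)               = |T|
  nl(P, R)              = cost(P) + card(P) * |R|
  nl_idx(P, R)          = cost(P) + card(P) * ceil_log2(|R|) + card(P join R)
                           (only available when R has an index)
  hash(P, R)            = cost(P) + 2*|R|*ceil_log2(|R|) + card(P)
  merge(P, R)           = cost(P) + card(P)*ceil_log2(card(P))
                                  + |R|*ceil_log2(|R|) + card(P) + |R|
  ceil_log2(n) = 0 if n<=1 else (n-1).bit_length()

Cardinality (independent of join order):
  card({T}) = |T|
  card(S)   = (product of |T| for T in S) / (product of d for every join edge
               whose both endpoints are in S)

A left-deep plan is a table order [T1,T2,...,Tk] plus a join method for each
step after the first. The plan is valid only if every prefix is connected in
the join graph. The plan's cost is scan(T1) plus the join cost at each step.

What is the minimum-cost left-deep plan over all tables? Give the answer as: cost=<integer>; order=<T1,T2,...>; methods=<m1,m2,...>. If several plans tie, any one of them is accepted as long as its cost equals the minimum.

Selinger DP (subsets sized 1..n):
  {B}: scan cost=400, card=400
  {A}: scan cost=250, card=250
  {C}: scan cost=120, card=120
  {AB}: card=50000; try (A,hash)→4800, (B,merge)→6500, (A,merge)→6650, (B,hash)→7700, (B,nl_idx)→52500, (A,nl_idx)→53600 …(+2); best=4800 via (A,hash)
  {BC}: card=400; try (B,nl_idx)→1600, (C,hash)→2480, (C,nl_idx)→3600, (B,merge)→5080, (C,merge)→5360, (B,hash)→7440 …(+2); best=1600 via (B,nl_idx)
  {ABC}: card=50000; try (A,hash)→6000, (A,merge)→7850, (A,nl_idx)→54800, (C,hash)→56480, (A,nl)→101600, (C,nl_idx)→404800 …(+2); best=6000 via (A,hash)

cost=6000; order=C,B,A; methods=nl_idx,hash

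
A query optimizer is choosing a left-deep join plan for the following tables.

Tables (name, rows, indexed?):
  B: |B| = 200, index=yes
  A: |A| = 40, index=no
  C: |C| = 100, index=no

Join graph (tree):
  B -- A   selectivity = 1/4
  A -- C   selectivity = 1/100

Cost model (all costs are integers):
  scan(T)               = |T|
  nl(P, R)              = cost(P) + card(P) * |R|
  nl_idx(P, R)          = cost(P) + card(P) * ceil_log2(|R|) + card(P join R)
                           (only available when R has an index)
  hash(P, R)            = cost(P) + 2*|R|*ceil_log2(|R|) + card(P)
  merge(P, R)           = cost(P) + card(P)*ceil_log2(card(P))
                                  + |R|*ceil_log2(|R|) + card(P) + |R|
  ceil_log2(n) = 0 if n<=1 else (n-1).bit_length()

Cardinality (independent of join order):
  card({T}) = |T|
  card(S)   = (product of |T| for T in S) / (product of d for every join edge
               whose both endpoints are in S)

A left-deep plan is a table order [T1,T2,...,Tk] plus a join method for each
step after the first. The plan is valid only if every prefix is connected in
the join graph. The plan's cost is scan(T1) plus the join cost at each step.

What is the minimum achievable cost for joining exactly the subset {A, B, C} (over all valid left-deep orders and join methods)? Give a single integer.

Selinger DP over subsets of {A,B,C}:
  {B}: scan cost=200, card=200
  {A}: scan cost=40, card=40
  {C}: scan cost=100, card=100
  {AB}: card=2000; try (A,hash)→880, (B,merge)→2120, (A,merge)→2280, (B,nl_idx)→2360, (B,hash)→3280, (B,nl)→8040 …(+1); best=880 via (A,hash)
  {AC}: card=40; try (A,hash)→680, (C,merge)→1120, (A,merge)→1180, (C,hash)→1480, (C,nl)→4040, (A,nl)→4100; best=680 via (A,hash)
  {ABC}: card=2000; try (B,merge)→2760, (B,nl_idx)→3000, (B,hash)→3920, (C,hash)→4280, (B,nl)→8680, (C,merge)→25680 …(+1); best=2760 via (B,merge)

2760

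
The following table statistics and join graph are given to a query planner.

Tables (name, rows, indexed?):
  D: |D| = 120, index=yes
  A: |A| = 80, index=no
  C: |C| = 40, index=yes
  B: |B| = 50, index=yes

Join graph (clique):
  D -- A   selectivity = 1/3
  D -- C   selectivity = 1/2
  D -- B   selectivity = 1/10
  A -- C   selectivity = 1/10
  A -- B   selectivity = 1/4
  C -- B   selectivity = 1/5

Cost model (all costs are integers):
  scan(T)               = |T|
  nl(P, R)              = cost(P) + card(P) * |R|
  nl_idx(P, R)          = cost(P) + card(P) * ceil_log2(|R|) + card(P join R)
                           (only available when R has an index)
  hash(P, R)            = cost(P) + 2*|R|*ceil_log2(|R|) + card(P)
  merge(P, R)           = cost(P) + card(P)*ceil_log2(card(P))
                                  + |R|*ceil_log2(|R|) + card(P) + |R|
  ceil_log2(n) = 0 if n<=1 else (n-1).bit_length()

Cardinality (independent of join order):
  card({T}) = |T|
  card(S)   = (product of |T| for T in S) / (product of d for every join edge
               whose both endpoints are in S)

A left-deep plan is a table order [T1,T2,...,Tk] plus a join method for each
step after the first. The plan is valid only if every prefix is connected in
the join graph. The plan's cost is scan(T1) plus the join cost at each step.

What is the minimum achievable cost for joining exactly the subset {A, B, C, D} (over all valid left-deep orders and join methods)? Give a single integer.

Selinger DP over subsets of {A,B,C,D}:
  {D}: scan cost=120, card=120
  {A}: scan cost=80, card=80
  {C}: scan cost=40, card=40
  {B}: scan cost=50, card=50
  {AD}: card=3200; try (A,hash)→1360, (D,merge)→1680, (A,merge)→1720, (D,hash)→1840, (D,nl_idx)→3840, (D,nl)→9680 …(+1); best=1360 via (A,hash)
  {CD}: card=2400; try (C,hash)→720, (D,merge)→1280, (C,merge)→1360, (D,hash)→1760, (D,nl_idx)→2720, (C,nl_idx)→3240 …(+2); best=720 via (C,hash)
  {BD}: card=600; try (B,hash)→840, (D,nl_idx)→1000, (D,merge)→1360, (B,merge)→1430, (B,nl_idx)→1440, (D,hash)→1780 …(+2); best=840 via (B,hash)
  {AC}: card=320; try (C,hash)→640, (C,nl_idx)→880, (A,merge)→960, (C,merge)→1000, (A,hash)→1200, (A,nl)→3240 …(+1); best=640 via (C,hash)
  {AB}: card=1000; try (B,hash)→760, (A,merge)→1040, (B,merge)→1070, (A,hash)→1220, (B,nl_idx)→1560, (A,nl)→4050 …(+1); best=760 via (B,hash)
  {BC}: card=400; try (C,hash)→580, (B,merge)→670, (C,merge)→680, (B,hash)→680, (B,nl_idx)→680, (C,nl_idx)→750 …(+2); best=580 via (C,hash)
  {ACD}: card=6400; try (D,hash)→2640, (A,hash)→4240, (D,merge)→4800, (C,hash)→5040, (D,nl_idx)→9280, (C,nl_idx)→26960 …(+5); best=2640 via (D,hash)
  {ABD}: card=4000; try (A,hash)→2560, (D,hash)→3440, (B,hash)→5160, (A,merge)→8080, (D,nl_idx)→11760, (D,merge)→12720 …(+5); best=2560 via (A,hash)
  {BCD}: card=2400; try (C,hash)→1920, (D,hash)→2660, (B,hash)→3720, (D,merge)→5540, (D,nl_idx)→5780, (C,nl_idx)→6840 …(+6); best=1920 via (C,hash)
  {ABC}: card=800; try (B,hash)→1560, (A,hash)→2100, (C,hash)→2240, (B,nl_idx)→3360, (B,merge)→4190, (A,merge)→5220 …(+5); best=1560 via (B,hash)
  {ABCD}: card=1600; try (D,hash)→4040, (A,hash)→5440, (C,hash)→7040, (D,nl_idx)→8760, (B,hash)→9640, (D,merge)→11320 …(+9); best=4040 via (D,hash)

4040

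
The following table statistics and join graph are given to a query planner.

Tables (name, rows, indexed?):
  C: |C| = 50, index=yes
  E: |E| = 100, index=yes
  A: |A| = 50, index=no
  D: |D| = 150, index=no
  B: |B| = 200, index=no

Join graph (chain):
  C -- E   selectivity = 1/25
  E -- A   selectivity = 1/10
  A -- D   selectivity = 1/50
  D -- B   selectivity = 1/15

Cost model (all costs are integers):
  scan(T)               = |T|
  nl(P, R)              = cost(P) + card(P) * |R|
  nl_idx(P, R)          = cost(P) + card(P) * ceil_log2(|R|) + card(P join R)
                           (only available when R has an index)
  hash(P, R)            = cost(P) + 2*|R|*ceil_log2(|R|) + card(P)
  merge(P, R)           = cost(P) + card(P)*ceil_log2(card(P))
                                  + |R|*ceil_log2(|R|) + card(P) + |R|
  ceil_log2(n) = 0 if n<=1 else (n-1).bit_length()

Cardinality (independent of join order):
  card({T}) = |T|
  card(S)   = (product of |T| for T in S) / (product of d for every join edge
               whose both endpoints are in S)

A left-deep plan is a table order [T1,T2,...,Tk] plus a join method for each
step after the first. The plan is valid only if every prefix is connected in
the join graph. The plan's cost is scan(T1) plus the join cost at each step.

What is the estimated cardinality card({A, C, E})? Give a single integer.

Tables in S: A(50), C(50), E(100)
Edges inside S: C-E(d=25), E-A(d=10)
numerator = 50 * 50 * 100 = 250000
denominator = 25 * 10 = 250
card(S) = 250000 / 250 = 1000

1000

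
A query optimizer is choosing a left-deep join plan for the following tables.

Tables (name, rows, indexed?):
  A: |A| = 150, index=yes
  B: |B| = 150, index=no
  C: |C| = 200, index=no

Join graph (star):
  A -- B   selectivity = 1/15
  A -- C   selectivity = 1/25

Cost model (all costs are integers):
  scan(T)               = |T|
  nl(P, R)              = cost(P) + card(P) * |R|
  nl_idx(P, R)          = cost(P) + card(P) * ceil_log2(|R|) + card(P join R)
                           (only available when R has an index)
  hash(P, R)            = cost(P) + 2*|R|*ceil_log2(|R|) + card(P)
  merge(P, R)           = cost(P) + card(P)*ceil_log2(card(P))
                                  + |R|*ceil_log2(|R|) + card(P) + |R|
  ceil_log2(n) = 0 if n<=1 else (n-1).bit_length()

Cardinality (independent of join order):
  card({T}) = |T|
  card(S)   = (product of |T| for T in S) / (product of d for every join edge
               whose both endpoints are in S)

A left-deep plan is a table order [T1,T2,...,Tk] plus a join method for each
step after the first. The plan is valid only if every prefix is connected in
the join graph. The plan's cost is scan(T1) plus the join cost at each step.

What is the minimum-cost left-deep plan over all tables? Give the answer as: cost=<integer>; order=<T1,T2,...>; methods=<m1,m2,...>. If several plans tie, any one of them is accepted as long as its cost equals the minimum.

cost=6400; order=C,A,B; methods=hash,hash

Selinger DP (subsets sized 1..n):
  {A}: scan cost=150, card=150
  {B}: scan cost=150, card=150
  {C}: scan cost=200, card=200
  {AB}: card=1500; try (B,hash)→2700, (A,hash)→2700, (B,merge)→2850, (A,merge)→2850, (A,nl_idx)→2850, (B,nl)→22650 …(+1); best=2700 via (B,hash)
  {AC}: card=1200; try (A,hash)→2800, (A,nl_idx)→3000, (C,merge)→3300, (A,merge)→3350, (C,hash)→3500, (C,nl)→30150 …(+1); best=2800 via (A,hash)
  {ABC}: card=12000; try (B,hash)→6400, (C,hash)→7400, (B,merge)→18550, (C,merge)→22500, (B,nl)→182800, (C,nl)→302700; best=6400 via (B,hash)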